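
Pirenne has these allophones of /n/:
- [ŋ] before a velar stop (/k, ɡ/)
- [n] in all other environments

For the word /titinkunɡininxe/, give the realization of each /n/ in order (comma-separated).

[ŋ], [ŋ], [n], [n]

Occurrence 1 (position 5): before a velar stop → [ŋ].
Occurrence 2 (position 8): before a velar stop → [ŋ].
Occurrence 3 (position 11): no conditioning environment matches → elsewhere allophone [n].
Occurrence 4 (position 13): no conditioning environment matches → elsewhere allophone [n].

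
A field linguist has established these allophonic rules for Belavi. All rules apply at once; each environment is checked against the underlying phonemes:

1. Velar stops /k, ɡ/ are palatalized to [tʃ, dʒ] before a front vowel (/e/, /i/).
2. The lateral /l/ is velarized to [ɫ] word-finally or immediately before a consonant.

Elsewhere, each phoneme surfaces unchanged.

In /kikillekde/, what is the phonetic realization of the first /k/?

/k/ (word-initial): before a front vowel, so rule 1 applies → [tʃ].

[tʃ]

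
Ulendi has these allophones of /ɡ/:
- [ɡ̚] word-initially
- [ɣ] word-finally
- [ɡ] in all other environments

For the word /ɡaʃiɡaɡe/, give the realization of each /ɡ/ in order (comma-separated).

Occurrence 1 (position 1): word-initially → [ɡ̚].
Occurrence 2 (position 5): no conditioning environment matches → elsewhere allophone [ɡ].
Occurrence 3 (position 7): no conditioning environment matches → elsewhere allophone [ɡ].

[ɡ̚], [ɡ], [ɡ]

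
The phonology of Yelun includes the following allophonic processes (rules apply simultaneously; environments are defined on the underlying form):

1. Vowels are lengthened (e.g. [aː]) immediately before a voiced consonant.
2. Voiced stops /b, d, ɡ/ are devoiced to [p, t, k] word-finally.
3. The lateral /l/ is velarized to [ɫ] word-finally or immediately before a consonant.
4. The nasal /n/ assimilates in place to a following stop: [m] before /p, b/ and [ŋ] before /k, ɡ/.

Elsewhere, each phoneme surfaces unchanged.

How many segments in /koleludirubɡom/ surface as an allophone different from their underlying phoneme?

Segments that undergo a rule: /o/ → [oː] (rule 1); /e/ → [eː] (rule 1); /u/ → [uː] (rule 1); /i/ → [iː] (rule 1); /u/ → [uː] (rule 1); /o/ → [oː] (rule 1).
All other segments surface unchanged.

6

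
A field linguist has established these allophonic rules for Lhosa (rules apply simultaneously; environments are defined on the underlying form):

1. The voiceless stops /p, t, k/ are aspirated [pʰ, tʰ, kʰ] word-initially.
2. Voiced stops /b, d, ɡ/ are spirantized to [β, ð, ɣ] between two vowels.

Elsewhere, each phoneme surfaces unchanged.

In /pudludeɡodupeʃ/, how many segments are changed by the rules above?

4

Segments that undergo a rule: /p/ → [pʰ] (rule 1); /d/ → [ð] (rule 2); /ɡ/ → [ɣ] (rule 2); /d/ → [ð] (rule 2).
All other segments surface unchanged.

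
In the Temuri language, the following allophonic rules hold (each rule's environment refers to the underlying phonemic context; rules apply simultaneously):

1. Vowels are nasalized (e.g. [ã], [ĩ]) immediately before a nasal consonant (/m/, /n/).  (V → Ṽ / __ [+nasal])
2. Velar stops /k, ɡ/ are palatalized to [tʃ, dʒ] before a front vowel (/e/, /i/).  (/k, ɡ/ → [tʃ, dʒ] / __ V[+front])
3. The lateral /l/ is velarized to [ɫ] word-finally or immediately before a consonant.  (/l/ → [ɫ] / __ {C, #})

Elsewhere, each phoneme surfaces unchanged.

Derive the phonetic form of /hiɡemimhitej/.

/h/ (word-initial): no rule targets it → [h].
/i/ — between /h/ and /ɡ/; rule 1 does not apply here → [i].
/ɡ/ meets the environment for rule 2 (before a front vowel) → [dʒ].
/e/ (between /ɡ/ and /m/): before a nasal consonant, so rule 1 applies → [ẽ].
/m/ (between /e/ and /i/) is unaffected → [m].
Rule 1 applies to /i/ (between /m/ and /m/: before a nasal consonant) → [ĩ].
/m/ (between /i/ and /h/) is unaffected → [m].
/h/ (between /m/ and /i/): no rule targets it → [h].
/i/ — between /h/ and /t/; rule 1 does not apply here → [i].
/t/ (between /i/ and /e/) is unaffected → [t].
/e/ (between /t/ and /j/) is in the target of rule 1 but the environment (before a nasal consonant) is not met → [e].
/j/ (word-final): no rule targets it → [j].

[hidʒẽmĩmhitej]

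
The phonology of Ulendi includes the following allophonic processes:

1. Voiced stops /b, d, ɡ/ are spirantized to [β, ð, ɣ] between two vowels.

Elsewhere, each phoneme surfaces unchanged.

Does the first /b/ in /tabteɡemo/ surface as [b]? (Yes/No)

Yes

/b/ — between /a/ and /t/; rule 1 does not apply here → [b].
The actual realization is [b], which matches [b].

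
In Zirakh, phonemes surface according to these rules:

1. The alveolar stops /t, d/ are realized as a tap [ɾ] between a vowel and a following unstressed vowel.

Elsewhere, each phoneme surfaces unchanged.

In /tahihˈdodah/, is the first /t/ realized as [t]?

Yes

/t/ (word-initial): rule 1 targets it, but not between a vowel and a following unstressed vowel → unchanged [t].
The actual realization is [t], which matches [t].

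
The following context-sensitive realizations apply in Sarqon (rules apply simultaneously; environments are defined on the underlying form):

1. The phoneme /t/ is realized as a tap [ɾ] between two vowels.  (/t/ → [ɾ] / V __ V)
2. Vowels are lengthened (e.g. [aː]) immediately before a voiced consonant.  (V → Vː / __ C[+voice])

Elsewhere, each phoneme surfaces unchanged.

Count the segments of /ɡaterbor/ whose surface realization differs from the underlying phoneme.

3

Segments that undergo a rule: /t/ → [ɾ] (rule 1); /e/ → [eː] (rule 2); /o/ → [oː] (rule 2).
All other segments surface unchanged.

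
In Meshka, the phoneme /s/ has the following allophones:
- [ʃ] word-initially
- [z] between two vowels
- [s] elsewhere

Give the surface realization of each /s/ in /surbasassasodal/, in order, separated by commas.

Occurrence 1 (position 1): word-initially → [ʃ].
Occurrence 2 (position 6): between two vowels → [z].
Occurrence 3 (position 8): no conditioning environment matches → elsewhere allophone [s].
Occurrence 4 (position 9): no conditioning environment matches → elsewhere allophone [s].
Occurrence 5 (position 11): between two vowels → [z].

[ʃ], [z], [s], [s], [z]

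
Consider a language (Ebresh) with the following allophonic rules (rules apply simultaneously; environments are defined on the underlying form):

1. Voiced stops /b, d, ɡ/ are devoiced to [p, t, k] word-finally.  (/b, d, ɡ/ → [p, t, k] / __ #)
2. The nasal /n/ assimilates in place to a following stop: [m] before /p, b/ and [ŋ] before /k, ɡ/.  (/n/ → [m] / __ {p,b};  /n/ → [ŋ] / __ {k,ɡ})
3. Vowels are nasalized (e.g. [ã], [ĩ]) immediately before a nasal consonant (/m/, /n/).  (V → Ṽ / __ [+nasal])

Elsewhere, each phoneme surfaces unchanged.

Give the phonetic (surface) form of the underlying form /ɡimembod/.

[ɡĩmẽmbot]

/ɡ/ (word-initial) fails the environment for rule 1, so it stays [ɡ].
Rule 3 applies to /i/ (between /ɡ/ and /m/: before a nasal consonant) → [ĩ].
/m/ (between /i/ and /e/): no rule targets it → [m].
Rule 3 applies to /e/ (between /m/ and /m/: before a nasal consonant) → [ẽ].
/m/ — not in any rule's target class → [m].
/b/ (between /m/ and /o/): rule 1 targets it, but not word-finally → unchanged [b].
/o/ (between /b/ and /d/): rule 3 targets it, but not before a nasal consonant → unchanged [o].
/d/ (word-final) occurs word-finally → [t] by rule 1.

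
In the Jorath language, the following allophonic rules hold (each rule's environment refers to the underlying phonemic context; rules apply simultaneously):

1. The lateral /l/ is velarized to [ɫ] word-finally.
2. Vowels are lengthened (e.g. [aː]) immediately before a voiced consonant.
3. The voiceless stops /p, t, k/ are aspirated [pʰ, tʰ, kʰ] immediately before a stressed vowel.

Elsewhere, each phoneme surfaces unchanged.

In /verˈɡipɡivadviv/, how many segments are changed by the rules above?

4

Segments that undergo a rule: /e/ → [eː] (rule 2); /i/ → [iː] (rule 2); /a/ → [aː] (rule 2); /i/ → [iː] (rule 2).
All other segments surface unchanged.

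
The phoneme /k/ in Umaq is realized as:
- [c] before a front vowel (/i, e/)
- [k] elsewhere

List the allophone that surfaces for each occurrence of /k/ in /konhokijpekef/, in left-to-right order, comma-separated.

Occurrence 1 (position 1): no conditioning environment matches → elsewhere allophone [k].
Occurrence 2 (position 6): before a front vowel → [c].
Occurrence 3 (position 11): before a front vowel → [c].

[k], [c], [c]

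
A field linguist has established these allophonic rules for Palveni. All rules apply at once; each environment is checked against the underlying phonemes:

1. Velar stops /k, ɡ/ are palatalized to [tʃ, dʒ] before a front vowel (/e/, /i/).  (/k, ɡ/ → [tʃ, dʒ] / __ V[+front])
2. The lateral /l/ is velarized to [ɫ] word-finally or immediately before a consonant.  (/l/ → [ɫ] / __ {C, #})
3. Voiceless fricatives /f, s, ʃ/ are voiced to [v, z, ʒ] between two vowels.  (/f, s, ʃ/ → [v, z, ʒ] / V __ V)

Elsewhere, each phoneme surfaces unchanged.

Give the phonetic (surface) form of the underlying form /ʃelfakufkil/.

[ʃeɫfakuftʃiɫ]

/ʃ/ (word-initial): rule 3 targets it, but not between two vowels → unchanged [ʃ].
/e/ (between /ʃ/ and /l/) is unaffected → [e].
/l/ (between /e/ and /f/) occurs word-finally or immediately before a consonant → [ɫ] by rule 2.
/f/ — between /l/ and /a/; rule 3 does not apply here → [f].
/a/ — not in any rule's target class → [a].
/k/ — between /a/ and /u/; rule 1 does not apply here → [k].
/u/ stays [u].
/f/ (between /u/ and /k/): rule 3 targets it, but not between two vowels → unchanged [f].
/k/ meets the environment for rule 1 (before a front vowel) → [tʃ].
/i/ — not in any rule's target class → [i].
Rule 2 applies to /l/ (word-final: word-finally or immediately before a consonant) → [ɫ].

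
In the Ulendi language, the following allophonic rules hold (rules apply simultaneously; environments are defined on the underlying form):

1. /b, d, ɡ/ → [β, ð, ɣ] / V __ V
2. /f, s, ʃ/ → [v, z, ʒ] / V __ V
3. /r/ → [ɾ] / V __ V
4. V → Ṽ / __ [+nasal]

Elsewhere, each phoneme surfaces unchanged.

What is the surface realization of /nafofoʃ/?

[navovoʃ]

/n/ — not in any rule's target class → [n].
/a/ (between /n/ and /f/) fails the environment for rule 4, so it stays [a].
/f/ (between /a/ and /o/) occurs between two vowels → [v] by rule 2.
/o/ (between /f/ and /f/) fails the environment for rule 4, so it stays [o].
/f/ meets the environment for rule 2 (between two vowels) → [v].
/o/ — between /f/ and /ʃ/; rule 4 does not apply here → [o].
/ʃ/ (word-final): rule 2 targets it, but not between two vowels → unchanged [ʃ].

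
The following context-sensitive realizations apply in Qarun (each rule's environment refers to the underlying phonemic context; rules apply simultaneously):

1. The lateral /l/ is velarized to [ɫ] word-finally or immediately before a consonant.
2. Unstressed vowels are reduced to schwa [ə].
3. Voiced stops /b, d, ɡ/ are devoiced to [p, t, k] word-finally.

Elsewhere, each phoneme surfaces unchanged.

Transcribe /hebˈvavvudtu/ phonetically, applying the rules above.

/h/ stays [h].
/e/ (between /h/ and /b/) occurs in an unstressed syllable → [ə] by rule 2.
/b/ (between /e/ and /v/): rule 3 targets it, but not word-finally → unchanged [b].
/v/ (between /b/ and /a/) is unaffected → [v].
/a/ (between /v/ and /v/) fails the environment for rule 2, so it stays [a].
/v/ — not in any rule's target class → [v].
/v/ (between /v/ and /u/) is unaffected → [v].
/u/ (between /v/ and /d/): in an unstressed syllable, so rule 2 applies → [ə].
/d/ — between /u/ and /t/; rule 3 does not apply here → [d].
/t/ stays [t].
/u/ — word-final, in an unstressed syllable — surfaces as [ə] (rule 2).

[həbˈvavvədtə]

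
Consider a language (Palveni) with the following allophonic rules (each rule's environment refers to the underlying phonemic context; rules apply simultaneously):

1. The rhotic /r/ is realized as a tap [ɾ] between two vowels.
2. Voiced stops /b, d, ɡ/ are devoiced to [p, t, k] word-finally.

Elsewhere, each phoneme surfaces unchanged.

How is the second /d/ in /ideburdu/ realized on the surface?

[d]

/d/ (between /r/ and /u/): rule 2 targets it, but not word-finally → unchanged [d].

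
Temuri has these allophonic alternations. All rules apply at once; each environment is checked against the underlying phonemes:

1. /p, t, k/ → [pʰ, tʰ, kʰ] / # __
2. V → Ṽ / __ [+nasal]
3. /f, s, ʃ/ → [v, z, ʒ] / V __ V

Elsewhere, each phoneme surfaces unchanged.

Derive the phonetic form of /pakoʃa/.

Rule 1 applies to /p/ (word-initial: word-initially) → [pʰ].
/a/ — between /p/ and /k/; rule 2 does not apply here → [a].
/k/ (between /a/ and /o/) is in the target of rule 1 but the environment (word-initially) is not met → [k].
/o/ — between /k/ and /ʃ/; rule 2 does not apply here → [o].
Rule 3 applies to /ʃ/ (between /o/ and /a/: between two vowels) → [ʒ].
/a/ (word-final) fails the environment for rule 2, so it stays [a].

[pʰakoʒa]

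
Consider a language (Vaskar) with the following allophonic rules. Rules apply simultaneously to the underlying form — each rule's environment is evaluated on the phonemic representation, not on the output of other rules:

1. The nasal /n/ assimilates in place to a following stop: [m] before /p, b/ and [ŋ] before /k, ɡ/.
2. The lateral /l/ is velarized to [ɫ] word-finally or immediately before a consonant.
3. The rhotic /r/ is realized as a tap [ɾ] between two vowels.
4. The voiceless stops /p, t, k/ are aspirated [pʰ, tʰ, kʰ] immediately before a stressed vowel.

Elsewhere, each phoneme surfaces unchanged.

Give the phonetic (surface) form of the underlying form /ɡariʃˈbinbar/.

/r/ — between /a/ and /i/, between two vowels — surfaces as [ɾ] (rule 3).
/n/ — between /i/ and /b/, before a labial or velar stop — surfaces as [m] (rule 1).
/r/ (word-final) fails the environment for rule 3, so it stays [r].

[ɡaɾiʃˈbimbar]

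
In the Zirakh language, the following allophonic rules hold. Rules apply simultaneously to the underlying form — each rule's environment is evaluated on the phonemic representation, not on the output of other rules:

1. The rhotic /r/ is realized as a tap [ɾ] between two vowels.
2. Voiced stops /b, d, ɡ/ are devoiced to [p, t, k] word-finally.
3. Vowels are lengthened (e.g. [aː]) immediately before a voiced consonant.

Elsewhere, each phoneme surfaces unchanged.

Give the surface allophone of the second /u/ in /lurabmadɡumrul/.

/u/ (between /ɡ/ and /m/) occurs before a voiced consonant → [uː] by rule 3.

[uː]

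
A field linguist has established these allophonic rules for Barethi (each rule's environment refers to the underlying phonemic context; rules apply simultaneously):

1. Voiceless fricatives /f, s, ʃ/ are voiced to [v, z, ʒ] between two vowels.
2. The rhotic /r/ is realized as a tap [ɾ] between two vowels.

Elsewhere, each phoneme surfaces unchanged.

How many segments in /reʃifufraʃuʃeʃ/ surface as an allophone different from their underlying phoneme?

Segments that undergo a rule: /ʃ/ → [ʒ] (rule 1); /f/ → [v] (rule 1); /ʃ/ → [ʒ] (rule 1); /ʃ/ → [ʒ] (rule 1).
All other segments surface unchanged.

4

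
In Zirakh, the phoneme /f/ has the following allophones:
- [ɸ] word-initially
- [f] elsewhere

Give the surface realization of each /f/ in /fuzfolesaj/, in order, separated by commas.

Occurrence 1 (position 1): word-initially → [ɸ].
Occurrence 2 (position 4): no conditioning environment matches → elsewhere allophone [f].

[ɸ], [f]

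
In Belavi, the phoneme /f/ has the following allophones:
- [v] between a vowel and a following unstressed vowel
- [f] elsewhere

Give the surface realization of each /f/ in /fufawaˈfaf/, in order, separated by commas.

Occurrence 1 (position 1): no conditioning environment matches → elsewhere allophone [f].
Occurrence 2 (position 3): between a vowel and a following unstressed vowel → [v].
Occurrence 3 (position 7): no conditioning environment matches → elsewhere allophone [f].
Occurrence 4 (position 9): no conditioning environment matches → elsewhere allophone [f].

[f], [v], [f], [f]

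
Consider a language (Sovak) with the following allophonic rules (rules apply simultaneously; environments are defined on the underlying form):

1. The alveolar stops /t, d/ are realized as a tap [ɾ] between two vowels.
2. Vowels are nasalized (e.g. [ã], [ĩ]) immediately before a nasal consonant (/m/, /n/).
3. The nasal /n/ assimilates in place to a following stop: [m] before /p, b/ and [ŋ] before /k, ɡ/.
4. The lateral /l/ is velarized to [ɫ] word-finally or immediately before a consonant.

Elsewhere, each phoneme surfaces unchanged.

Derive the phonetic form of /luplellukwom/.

[lupleɫlukwõm]

/l/ (word-initial): rule 4 targets it, but not word-finally or immediately before a consonant → unchanged [l].
/u/ (between /l/ and /p/) fails the environment for rule 2, so it stays [u].
/l/ — between /p/ and /e/; rule 4 does not apply here → [l].
/e/ — between /l/ and /l/; rule 2 does not apply here → [e].
Rule 4 applies to /l/ (between /e/ and /l/: word-finally or immediately before a consonant) → [ɫ].
/l/ (between /l/ and /u/) is in the target of rule 4 but the environment (word-finally or immediately before a consonant) is not met → [l].
/u/ (between /l/ and /k/) is in the target of rule 2 but the environment (before a nasal consonant) is not met → [u].
/o/ (between /w/ and /m/): before a nasal consonant, so rule 2 applies → [õ].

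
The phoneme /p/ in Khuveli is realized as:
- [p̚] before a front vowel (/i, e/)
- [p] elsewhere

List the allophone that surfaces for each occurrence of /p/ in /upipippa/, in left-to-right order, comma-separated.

Occurrence 1 (position 2): before a front vowel (/i, e/) → [p̚].
Occurrence 2 (position 4): before a front vowel (/i, e/) → [p̚].
Occurrence 3 (position 6): no conditioning environment matches → elsewhere allophone [p].
Occurrence 4 (position 7): no conditioning environment matches → elsewhere allophone [p].

[p̚], [p̚], [p], [p]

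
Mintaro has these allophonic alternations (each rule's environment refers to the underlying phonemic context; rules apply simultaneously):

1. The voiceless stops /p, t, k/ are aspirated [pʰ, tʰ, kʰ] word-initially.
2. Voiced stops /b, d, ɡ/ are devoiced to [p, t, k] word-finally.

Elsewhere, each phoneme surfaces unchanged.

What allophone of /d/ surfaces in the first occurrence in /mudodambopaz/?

/d/ (between /u/ and /o/) fails the environment for rule 2, so it stays [d].

[d]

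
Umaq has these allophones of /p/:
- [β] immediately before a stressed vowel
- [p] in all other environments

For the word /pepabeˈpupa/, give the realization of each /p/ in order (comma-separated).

[p], [p], [β], [p]

Occurrence 1 (position 1): no conditioning environment matches → elsewhere allophone [p].
Occurrence 2 (position 3): no conditioning environment matches → elsewhere allophone [p].
Occurrence 3 (position 7): immediately before a stressed vowel → [β].
Occurrence 4 (position 9): no conditioning environment matches → elsewhere allophone [p].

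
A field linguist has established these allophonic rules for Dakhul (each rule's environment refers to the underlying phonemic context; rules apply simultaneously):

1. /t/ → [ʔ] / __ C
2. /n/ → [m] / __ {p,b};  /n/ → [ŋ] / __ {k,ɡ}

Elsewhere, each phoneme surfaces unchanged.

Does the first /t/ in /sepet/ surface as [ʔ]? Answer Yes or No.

/t/ (word-final): rule 1 targets it, but not immediately before a consonant → unchanged [t].
The actual realization is [t], not [ʔ].

No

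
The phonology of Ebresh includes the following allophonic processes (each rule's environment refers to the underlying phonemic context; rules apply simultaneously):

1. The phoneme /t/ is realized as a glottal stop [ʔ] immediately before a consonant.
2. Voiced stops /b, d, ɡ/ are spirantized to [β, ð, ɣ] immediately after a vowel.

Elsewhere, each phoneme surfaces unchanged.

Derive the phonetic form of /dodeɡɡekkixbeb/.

/d/ — word-initial; rule 2 does not apply here → [d].
/d/ meets the environment for rule 2 (immediately after a vowel) → [ð].
Rule 2 applies to /ɡ/ (between /e/ and /ɡ/: immediately after a vowel) → [ɣ].
/ɡ/ (between /ɡ/ and /e/) fails the environment for rule 2, so it stays [ɡ].
/b/ (between /x/ and /e/) is in the target of rule 2 but the environment (immediately after a vowel) is not met → [b].
/b/ — word-final, immediately after a vowel — surfaces as [β] (rule 2).

[doðeɣɡekkixbeβ]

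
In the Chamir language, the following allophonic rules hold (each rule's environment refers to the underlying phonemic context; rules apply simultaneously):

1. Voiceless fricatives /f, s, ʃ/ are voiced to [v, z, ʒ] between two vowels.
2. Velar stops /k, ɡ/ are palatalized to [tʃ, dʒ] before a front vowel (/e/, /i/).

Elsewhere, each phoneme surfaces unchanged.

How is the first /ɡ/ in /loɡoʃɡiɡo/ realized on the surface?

[ɡ]

/ɡ/ (between /o/ and /o/) is in the target of rule 2 but the environment (before a front vowel) is not met → [ɡ].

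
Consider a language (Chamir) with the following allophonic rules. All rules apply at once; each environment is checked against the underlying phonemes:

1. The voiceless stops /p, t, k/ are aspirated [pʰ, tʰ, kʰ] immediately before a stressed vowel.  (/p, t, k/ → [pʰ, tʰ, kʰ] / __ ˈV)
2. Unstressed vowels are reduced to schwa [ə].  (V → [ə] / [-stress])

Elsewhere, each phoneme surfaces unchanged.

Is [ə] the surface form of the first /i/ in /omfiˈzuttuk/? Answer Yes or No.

Yes

Rule 2 applies to /i/ (between /f/ and /z/: in an unstressed syllable) → [ə].
The actual realization is [ə], which matches [ə].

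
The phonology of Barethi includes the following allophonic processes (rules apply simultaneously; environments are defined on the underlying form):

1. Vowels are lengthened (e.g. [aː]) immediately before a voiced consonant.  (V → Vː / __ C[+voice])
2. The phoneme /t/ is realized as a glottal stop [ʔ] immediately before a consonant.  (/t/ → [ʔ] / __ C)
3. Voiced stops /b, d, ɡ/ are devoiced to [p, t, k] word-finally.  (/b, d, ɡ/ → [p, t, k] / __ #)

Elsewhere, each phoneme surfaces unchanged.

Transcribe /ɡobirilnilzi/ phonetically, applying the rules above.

/ɡ/ — word-initial; rule 3 does not apply here → [ɡ].
Rule 1 applies to /o/ (between /ɡ/ and /b/: before a voiced consonant) → [oː].
/b/ (between /o/ and /i/) is in the target of rule 3 but the environment (word-finally) is not met → [b].
/i/ (between /b/ and /r/): before a voiced consonant, so rule 1 applies → [iː].
/r/ (between /i/ and /i/): no rule targets it → [r].
/i/ — between /r/ and /l/, before a voiced consonant — surfaces as [iː] (rule 1).
/l/ — not in any rule's target class → [l].
/n/ (between /l/ and /i/) is unaffected → [n].
/i/ (between /n/ and /l/): before a voiced consonant, so rule 1 applies → [iː].
/l/ (between /i/ and /z/): no rule targets it → [l].
/z/ stays [z].
/i/ (word-final) fails the environment for rule 1, so it stays [i].

[ɡoːbiːriːlniːlzi]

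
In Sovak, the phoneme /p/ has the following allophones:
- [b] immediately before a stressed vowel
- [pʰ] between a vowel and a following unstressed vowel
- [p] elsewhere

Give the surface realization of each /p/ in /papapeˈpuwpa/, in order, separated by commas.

[p], [pʰ], [pʰ], [b], [p]

Occurrence 1 (position 1): no conditioning environment matches → elsewhere allophone [p].
Occurrence 2 (position 3): between a vowel and a following unstressed vowel → [pʰ].
Occurrence 3 (position 5): between a vowel and a following unstressed vowel → [pʰ].
Occurrence 4 (position 7): immediately before a stressed vowel → [b].
Occurrence 5 (position 10): no conditioning environment matches → elsewhere allophone [p].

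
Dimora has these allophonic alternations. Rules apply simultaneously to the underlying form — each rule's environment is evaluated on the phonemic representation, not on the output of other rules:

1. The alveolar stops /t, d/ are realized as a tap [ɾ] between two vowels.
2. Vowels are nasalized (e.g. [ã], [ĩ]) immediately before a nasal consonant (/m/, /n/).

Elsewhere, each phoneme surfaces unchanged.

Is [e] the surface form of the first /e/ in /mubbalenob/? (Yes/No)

No

/e/ meets the environment for rule 2 (before a nasal consonant) → [ẽ].
The actual realization is [ẽ], not [e].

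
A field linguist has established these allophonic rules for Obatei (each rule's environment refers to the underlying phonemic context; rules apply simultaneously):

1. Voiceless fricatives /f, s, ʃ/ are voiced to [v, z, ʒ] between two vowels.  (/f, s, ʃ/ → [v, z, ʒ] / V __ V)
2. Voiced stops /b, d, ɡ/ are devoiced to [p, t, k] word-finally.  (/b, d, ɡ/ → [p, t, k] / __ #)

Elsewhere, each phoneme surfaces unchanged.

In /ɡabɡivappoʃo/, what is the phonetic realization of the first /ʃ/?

[ʒ]

Rule 1 applies to /ʃ/ (between /o/ and /o/: between two vowels) → [ʒ].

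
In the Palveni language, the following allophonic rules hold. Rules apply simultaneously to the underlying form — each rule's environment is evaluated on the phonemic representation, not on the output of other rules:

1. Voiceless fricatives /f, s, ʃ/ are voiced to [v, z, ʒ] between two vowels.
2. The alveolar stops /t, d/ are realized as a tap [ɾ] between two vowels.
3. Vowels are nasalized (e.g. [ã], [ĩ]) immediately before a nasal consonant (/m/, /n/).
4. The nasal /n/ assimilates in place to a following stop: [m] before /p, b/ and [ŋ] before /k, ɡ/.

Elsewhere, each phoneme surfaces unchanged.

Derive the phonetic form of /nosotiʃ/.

[nozoɾiʃ]

/n/ (word-initial) fails the environment for rule 4, so it stays [n].
/o/ — between /n/ and /s/; rule 3 does not apply here → [o].
/s/ — between /o/ and /o/, between two vowels — surfaces as [z] (rule 1).
/o/ (between /s/ and /t/) is in the target of rule 3 but the environment (before a nasal consonant) is not met → [o].
Rule 2 applies to /t/ (between /o/ and /i/: between two vowels) → [ɾ].
/i/ (between /t/ and /ʃ/) is in the target of rule 3 but the environment (before a nasal consonant) is not met → [i].
/ʃ/ (word-final) fails the environment for rule 1, so it stays [ʃ].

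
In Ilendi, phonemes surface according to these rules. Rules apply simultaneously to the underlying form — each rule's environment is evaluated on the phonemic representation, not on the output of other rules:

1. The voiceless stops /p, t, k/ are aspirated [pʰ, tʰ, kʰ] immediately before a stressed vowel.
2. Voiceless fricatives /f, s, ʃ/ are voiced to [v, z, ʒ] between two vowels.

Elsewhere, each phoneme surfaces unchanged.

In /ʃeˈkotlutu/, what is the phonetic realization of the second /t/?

[t]

/t/ (between /u/ and /u/): rule 1 targets it, but not immediately before a stressed vowel → unchanged [t].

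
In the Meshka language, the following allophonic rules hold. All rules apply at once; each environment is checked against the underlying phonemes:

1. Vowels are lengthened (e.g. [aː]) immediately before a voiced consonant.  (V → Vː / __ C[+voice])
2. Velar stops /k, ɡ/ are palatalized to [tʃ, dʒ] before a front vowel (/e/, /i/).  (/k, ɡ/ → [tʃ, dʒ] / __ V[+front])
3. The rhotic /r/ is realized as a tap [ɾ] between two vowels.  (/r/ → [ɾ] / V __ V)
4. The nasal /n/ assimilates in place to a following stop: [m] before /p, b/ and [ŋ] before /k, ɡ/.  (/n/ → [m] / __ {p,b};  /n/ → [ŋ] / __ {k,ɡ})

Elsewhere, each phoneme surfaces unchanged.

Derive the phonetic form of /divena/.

[diːveːna]

/d/ (word-initial): no rule targets it → [d].
/i/ (between /d/ and /v/): before a voiced consonant, so rule 1 applies → [iː].
/v/ — not in any rule's target class → [v].
/e/ (between /v/ and /n/): before a voiced consonant, so rule 1 applies → [eː].
/n/ (between /e/ and /a/): rule 4 targets it, but not before a labial or velar stop → unchanged [n].
/a/ (word-final) is in the target of rule 1 but the environment (before a voiced consonant) is not met → [a].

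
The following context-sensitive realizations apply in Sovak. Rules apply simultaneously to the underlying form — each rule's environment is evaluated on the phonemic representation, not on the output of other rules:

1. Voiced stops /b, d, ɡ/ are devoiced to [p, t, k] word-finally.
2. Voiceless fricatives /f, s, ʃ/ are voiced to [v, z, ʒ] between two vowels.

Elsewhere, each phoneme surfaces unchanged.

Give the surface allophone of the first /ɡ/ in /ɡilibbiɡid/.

/ɡ/ (word-initial) is in the target of rule 1 but the environment (word-finally) is not met → [ɡ].

[ɡ]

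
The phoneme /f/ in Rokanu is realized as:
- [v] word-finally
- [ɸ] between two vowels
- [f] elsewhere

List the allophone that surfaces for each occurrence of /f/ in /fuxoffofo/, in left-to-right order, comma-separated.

Occurrence 1 (position 1): no conditioning environment matches → elsewhere allophone [f].
Occurrence 2 (position 5): no conditioning environment matches → elsewhere allophone [f].
Occurrence 3 (position 6): no conditioning environment matches → elsewhere allophone [f].
Occurrence 4 (position 8): between two vowels → [ɸ].

[f], [f], [f], [ɸ]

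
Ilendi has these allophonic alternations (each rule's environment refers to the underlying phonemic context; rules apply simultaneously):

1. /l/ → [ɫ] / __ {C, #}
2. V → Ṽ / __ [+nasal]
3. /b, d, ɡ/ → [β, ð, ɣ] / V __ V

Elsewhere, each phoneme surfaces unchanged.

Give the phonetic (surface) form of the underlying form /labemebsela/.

[laβẽmebsela]

/l/ (word-initial): rule 1 targets it, but not word-finally or immediately before a consonant → unchanged [l].
/a/ (between /l/ and /b/) is in the target of rule 2 but the environment (before a nasal consonant) is not met → [a].
/b/ (between /a/ and /e/): between two vowels, so rule 3 applies → [β].
/e/ (between /b/ and /m/): before a nasal consonant, so rule 2 applies → [ẽ].
/m/ (between /e/ and /e/) is unaffected → [m].
/e/ (between /m/ and /b/) fails the environment for rule 2, so it stays [e].
/b/ (between /e/ and /s/): rule 3 targets it, but not between two vowels → unchanged [b].
/s/ (between /b/ and /e/): no rule targets it → [s].
/e/ (between /s/ and /l/): rule 2 targets it, but not before a nasal consonant → unchanged [e].
/l/ (between /e/ and /a/) fails the environment for rule 1, so it stays [l].
/a/ (word-final): rule 2 targets it, but not before a nasal consonant → unchanged [a].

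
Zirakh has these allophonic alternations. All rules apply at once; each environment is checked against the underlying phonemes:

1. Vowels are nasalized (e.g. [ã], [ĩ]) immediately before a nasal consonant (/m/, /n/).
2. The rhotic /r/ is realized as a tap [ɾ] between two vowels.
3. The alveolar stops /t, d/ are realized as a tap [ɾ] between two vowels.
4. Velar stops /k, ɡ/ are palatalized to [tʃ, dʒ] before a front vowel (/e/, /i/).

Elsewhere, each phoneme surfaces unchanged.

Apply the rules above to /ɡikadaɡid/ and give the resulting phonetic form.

/ɡ/ — word-initial, before a front vowel — surfaces as [dʒ] (rule 4).
/i/ — between /ɡ/ and /k/; rule 1 does not apply here → [i].
/k/ (between /i/ and /a/): rule 4 targets it, but not before a front vowel → unchanged [k].
/a/ (between /k/ and /d/) fails the environment for rule 1, so it stays [a].
/d/ meets the environment for rule 3 (between two vowels) → [ɾ].
/a/ (between /d/ and /ɡ/): rule 1 targets it, but not before a nasal consonant → unchanged [a].
/ɡ/ meets the environment for rule 4 (before a front vowel) → [dʒ].
/i/ (between /ɡ/ and /d/) is in the target of rule 1 but the environment (before a nasal consonant) is not met → [i].
/d/ (word-final): rule 3 targets it, but not between two vowels → unchanged [d].

[dʒikaɾadʒid]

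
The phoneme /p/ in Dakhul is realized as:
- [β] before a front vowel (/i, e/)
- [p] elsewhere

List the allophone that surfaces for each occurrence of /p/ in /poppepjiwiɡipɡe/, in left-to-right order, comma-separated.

[p], [p], [β], [p], [p]

Occurrence 1 (position 1): no conditioning environment matches → elsewhere allophone [p].
Occurrence 2 (position 3): no conditioning environment matches → elsewhere allophone [p].
Occurrence 3 (position 4): before a front vowel (/i, e/) → [β].
Occurrence 4 (position 6): no conditioning environment matches → elsewhere allophone [p].
Occurrence 5 (position 13): no conditioning environment matches → elsewhere allophone [p].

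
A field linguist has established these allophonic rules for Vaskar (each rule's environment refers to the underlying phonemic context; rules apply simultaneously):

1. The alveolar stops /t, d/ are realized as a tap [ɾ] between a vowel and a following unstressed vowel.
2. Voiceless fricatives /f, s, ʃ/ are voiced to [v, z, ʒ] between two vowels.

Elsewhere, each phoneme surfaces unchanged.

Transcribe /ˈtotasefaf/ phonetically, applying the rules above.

/t/ (word-initial) is in the target of rule 1 but the environment (between a vowel and a following unstressed vowel) is not met → [t].
/o/ (between /t/ and /t/): no rule targets it → [o].
/t/ (between /o/ and /a/) occurs between a vowel and a following unstressed vowel → [ɾ] by rule 1.
/a/ (between /t/ and /s/) is unaffected → [a].
/s/ meets the environment for rule 2 (between two vowels) → [z].
/e/ (between /s/ and /f/): no rule targets it → [e].
/f/ meets the environment for rule 2 (between two vowels) → [v].
/a/ (between /f/ and /f/) is unaffected → [a].
/f/ (word-final) fails the environment for rule 2, so it stays [f].

[ˈtoɾazevaf]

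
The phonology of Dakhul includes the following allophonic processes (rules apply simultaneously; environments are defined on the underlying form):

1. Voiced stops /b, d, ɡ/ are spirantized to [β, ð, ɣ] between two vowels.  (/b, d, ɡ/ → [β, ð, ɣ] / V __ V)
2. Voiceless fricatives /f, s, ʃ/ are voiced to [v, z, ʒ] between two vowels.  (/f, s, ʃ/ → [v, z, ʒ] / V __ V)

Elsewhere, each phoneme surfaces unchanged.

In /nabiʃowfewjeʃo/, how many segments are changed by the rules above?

Segments that undergo a rule: /b/ → [β] (rule 1); /ʃ/ → [ʒ] (rule 2); /ʃ/ → [ʒ] (rule 2).
All other segments surface unchanged.

3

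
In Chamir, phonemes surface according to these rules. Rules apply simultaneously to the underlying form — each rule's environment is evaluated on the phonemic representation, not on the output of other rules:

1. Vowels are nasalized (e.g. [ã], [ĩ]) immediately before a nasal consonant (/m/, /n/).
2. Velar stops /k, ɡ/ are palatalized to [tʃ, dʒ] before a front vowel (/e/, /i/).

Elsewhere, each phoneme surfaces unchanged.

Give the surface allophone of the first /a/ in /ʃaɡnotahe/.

[a]

/a/ — between /ʃ/ and /ɡ/; rule 1 does not apply here → [a].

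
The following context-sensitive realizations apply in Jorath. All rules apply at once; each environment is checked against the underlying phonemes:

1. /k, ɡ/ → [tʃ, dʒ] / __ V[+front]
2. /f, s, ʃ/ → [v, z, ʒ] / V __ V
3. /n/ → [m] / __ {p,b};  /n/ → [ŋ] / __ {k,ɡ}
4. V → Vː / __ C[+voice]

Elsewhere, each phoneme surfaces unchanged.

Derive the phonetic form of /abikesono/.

[aːbitʃezoːno]

Rule 4 applies to /a/ (word-initial: before a voiced consonant) → [aː].
/b/ (between /a/ and /i/) is unaffected → [b].
/i/ (between /b/ and /k/) fails the environment for rule 4, so it stays [i].
/k/ meets the environment for rule 1 (before a front vowel) → [tʃ].
/e/ — between /k/ and /s/; rule 4 does not apply here → [e].
/s/ meets the environment for rule 2 (between two vowels) → [z].
/o/ meets the environment for rule 4 (before a voiced consonant) → [oː].
/n/ (between /o/ and /o/) fails the environment for rule 3, so it stays [n].
/o/ (word-final): rule 4 targets it, but not before a voiced consonant → unchanged [o].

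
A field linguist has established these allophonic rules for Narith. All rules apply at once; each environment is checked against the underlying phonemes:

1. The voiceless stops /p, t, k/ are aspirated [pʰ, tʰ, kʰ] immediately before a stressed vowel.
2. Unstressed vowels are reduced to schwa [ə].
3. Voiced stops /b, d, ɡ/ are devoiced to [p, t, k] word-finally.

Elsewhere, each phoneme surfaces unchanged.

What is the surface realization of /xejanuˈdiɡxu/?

[xəjənəˈdiɡxə]

/x/ stays [x].
Rule 2 applies to /e/ (between /x/ and /j/: in an unstressed syllable) → [ə].
/j/ (between /e/ and /a/) is unaffected → [j].
/a/ — between /j/ and /n/, in an unstressed syllable — surfaces as [ə] (rule 2).
/n/ — not in any rule's target class → [n].
/u/ (between /n/ and /d/) occurs in an unstressed syllable → [ə] by rule 2.
/d/ (between /u/ and /i/) is in the target of rule 3 but the environment (word-finally) is not met → [d].
/i/ (between /d/ and /ɡ/) is in the target of rule 2 but the environment (in an unstressed syllable) is not met → [i].
/ɡ/ — between /i/ and /x/; rule 3 does not apply here → [ɡ].
/x/ (between /ɡ/ and /u/) is unaffected → [x].
/u/ meets the environment for rule 2 (in an unstressed syllable) → [ə].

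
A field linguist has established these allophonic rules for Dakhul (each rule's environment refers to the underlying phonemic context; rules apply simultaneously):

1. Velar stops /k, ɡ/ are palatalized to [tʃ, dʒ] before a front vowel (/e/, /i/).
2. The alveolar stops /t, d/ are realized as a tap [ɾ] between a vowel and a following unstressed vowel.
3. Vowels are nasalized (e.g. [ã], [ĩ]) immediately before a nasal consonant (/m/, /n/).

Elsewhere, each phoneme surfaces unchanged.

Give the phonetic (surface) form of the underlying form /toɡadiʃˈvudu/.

/t/ (word-initial): rule 2 targets it, but not between a vowel and a following unstressed vowel → unchanged [t].
/o/ — between /t/ and /ɡ/; rule 3 does not apply here → [o].
/ɡ/ — between /o/ and /a/; rule 1 does not apply here → [ɡ].
/a/ — between /ɡ/ and /d/; rule 3 does not apply here → [a].
/d/ — between /a/ and /i/, between a vowel and a following unstressed vowel — surfaces as [ɾ] (rule 2).
/i/ (between /d/ and /ʃ/) fails the environment for rule 3, so it stays [i].
/ʃ/ stays [ʃ].
/v/ (between /ʃ/ and /u/) is unaffected → [v].
/u/ — between /v/ and /d/; rule 3 does not apply here → [u].
/d/ — between /u/ and /u/, between a vowel and a following unstressed vowel — surfaces as [ɾ] (rule 2).
/u/ (word-final): rule 3 targets it, but not before a nasal consonant → unchanged [u].

[toɡaɾiʃˈvuɾu]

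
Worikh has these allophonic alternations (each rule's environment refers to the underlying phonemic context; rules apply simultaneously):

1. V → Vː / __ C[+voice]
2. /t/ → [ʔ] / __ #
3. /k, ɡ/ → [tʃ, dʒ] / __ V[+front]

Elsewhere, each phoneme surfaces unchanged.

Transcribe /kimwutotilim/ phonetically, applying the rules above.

/k/ — word-initial, before a front vowel — surfaces as [tʃ] (rule 3).
/i/ — between /k/ and /m/, before a voiced consonant — surfaces as [iː] (rule 1).
/u/ (between /w/ and /t/) is in the target of rule 1 but the environment (before a voiced consonant) is not met → [u].
/t/ (between /u/ and /o/): rule 2 targets it, but not word-finally → unchanged [t].
/o/ — between /t/ and /t/; rule 1 does not apply here → [o].
/t/ — between /o/ and /i/; rule 2 does not apply here → [t].
Rule 1 applies to /i/ (between /t/ and /l/: before a voiced consonant) → [iː].
/i/ (between /l/ and /m/): before a voiced consonant, so rule 1 applies → [iː].

[tʃiːmwutotiːliːm]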